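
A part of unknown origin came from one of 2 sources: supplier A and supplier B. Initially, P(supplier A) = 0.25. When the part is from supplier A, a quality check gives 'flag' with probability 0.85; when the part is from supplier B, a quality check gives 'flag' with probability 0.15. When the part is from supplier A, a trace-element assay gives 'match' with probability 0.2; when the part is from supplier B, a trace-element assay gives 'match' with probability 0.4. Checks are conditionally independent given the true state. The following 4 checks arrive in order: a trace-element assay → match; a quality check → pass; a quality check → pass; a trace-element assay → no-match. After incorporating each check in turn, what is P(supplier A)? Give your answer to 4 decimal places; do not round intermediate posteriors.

After a trace-element assay='match': P(supplier A) = 0.2·0.2500 / (0.2·0.2500 + 0.4·0.7500) ≈ 0.1429
After a quality check='pass': P(supplier A) = 0.15·0.1429 / (0.15·0.1429 + 0.85·0.8571) ≈ 0.0286
After a quality check='pass': P(supplier A) = 0.15·0.0286 / (0.15·0.0286 + 0.85·0.9714) ≈ 0.0052
After a trace-element assay='no-match': P(supplier A) = 0.8·0.0052 / (0.8·0.0052 + 0.6·0.9948) ≈ 0.0069

0.0069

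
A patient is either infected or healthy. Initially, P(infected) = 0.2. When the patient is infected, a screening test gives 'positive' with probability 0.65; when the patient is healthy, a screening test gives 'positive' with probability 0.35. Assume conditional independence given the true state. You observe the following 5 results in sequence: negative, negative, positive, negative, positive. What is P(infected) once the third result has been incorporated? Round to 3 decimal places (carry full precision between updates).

After 'negative': P(infected) = 0.35·0.2000 / (0.35·0.2000 + 0.65·0.8000) ≈ 0.1186
After 'negative': P(infected) = 0.35·0.1186 / (0.35·0.1186 + 0.65·0.8814) ≈ 0.0676
After 'positive': P(infected) = 0.65·0.0676 / (0.65·0.0676 + 0.35·0.9324) ≈ 0.1186

0.119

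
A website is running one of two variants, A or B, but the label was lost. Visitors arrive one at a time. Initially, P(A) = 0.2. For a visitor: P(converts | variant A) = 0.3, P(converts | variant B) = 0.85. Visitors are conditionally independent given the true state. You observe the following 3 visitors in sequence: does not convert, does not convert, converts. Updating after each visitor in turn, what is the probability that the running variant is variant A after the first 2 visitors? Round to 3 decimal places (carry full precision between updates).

0.845

After 'does not convert': P(A) = 0.7·0.2000 / (0.7·0.2000 + 0.15·0.8000) ≈ 0.5385
After 'does not convert': P(A) = 0.7·0.5385 / (0.7·0.5385 + 0.15·0.4615) ≈ 0.8448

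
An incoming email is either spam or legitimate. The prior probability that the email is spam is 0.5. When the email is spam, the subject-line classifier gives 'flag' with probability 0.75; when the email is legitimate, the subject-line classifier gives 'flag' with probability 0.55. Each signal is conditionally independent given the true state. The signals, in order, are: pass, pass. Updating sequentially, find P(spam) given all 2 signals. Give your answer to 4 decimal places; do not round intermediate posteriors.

0.2358

After 'pass': P(spam) = 0.25·0.5000 / (0.25·0.5000 + 0.45·0.5000) ≈ 0.3571
After 'pass': P(spam) = 0.25·0.3571 / (0.25·0.3571 + 0.45·0.6429) ≈ 0.2358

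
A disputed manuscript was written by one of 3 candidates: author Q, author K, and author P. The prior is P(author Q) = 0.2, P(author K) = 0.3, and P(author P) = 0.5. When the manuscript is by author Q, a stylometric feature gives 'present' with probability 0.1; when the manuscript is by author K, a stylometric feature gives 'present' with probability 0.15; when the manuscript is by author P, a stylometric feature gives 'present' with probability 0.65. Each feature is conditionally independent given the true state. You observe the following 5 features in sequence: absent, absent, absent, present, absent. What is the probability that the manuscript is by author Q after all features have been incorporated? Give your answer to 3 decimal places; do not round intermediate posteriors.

0.316

After 'absent': normaliser = 0.9·0.2000 + 0.85·0.3000 + 0.35·0.5000; P(author Q) ≈ 0.2951, P(author K) ≈ 0.4180, P(author P) ≈ 0.2869
After 'absent': normaliser = 0.9·0.2951 + 0.85·0.4180 + 0.35·0.2869; P(author Q) ≈ 0.3682, P(author K) ≈ 0.4926, P(author P) ≈ 0.1392
After 'absent': normaliser = 0.9·0.3682 + 0.85·0.4926 + 0.35·0.1392; P(author Q) ≈ 0.4148, P(author K) ≈ 0.5242, P(author P) ≈ 0.0610
After 'present': normaliser = 0.1·0.4148 + 0.15·0.5242 + 0.65·0.0610; P(author Q) ≈ 0.2597, P(author K) ≈ 0.4922, P(author P) ≈ 0.2482
After 'absent': normaliser = 0.9·0.2597 + 0.85·0.4922 + 0.35·0.2482; P(author Q) ≈ 0.3163, P(author K) ≈ 0.5662, P(author P) ≈ 0.1175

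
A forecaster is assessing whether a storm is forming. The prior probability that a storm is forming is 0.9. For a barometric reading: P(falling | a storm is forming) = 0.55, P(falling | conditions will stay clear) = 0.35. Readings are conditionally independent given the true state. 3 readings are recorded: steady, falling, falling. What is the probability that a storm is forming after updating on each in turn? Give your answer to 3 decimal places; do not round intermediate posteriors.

0.939

After 'steady': P(storm) = 0.45·0.9000 / (0.45·0.9000 + 0.65·0.1000) ≈ 0.8617
After 'falling': P(storm) = 0.55·0.8617 / (0.55·0.8617 + 0.35·0.1383) ≈ 0.9073
After 'falling': P(storm) = 0.55·0.9073 / (0.55·0.9073 + 0.35·0.0927) ≈ 0.9390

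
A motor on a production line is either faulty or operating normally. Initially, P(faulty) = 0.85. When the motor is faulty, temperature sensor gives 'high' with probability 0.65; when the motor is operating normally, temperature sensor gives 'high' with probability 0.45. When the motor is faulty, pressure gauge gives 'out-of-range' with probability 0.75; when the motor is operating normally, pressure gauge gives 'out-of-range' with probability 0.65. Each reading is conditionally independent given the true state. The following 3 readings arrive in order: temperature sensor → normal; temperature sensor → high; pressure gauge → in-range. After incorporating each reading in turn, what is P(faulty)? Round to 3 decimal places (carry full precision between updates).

After temperature sensor='normal': P(faulty) = 0.35·0.8500 / (0.35·0.8500 + 0.55·0.1500) ≈ 0.7829
After temperature sensor='high': P(faulty) = 0.65·0.7829 / (0.65·0.7829 + 0.45·0.2171) ≈ 0.8389
After pressure gauge='in-range': P(faulty) = 0.25·0.8389 / (0.25·0.8389 + 0.35·0.1611) ≈ 0.7882

0.788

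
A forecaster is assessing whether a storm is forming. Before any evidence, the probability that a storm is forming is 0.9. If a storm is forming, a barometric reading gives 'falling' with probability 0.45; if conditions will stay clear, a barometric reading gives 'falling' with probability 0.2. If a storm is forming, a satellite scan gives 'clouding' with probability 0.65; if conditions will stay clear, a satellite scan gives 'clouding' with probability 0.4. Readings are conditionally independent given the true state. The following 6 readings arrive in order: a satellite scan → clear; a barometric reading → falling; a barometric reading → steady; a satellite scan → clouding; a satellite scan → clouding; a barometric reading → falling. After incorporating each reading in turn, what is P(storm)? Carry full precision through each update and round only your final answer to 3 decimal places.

0.980

Apply Bayes' rule sequentially, carrying P(storm) forward.
After a satellite scan='clear': P(storm) = 0.35·0.9000 / (0.35·0.9000 + 0.6·0.1000) ≈ 0.8400
After a barometric reading='falling': P(storm) = 0.45·0.8400 / (0.45·0.8400 + 0.2·0.1600) ≈ 0.9220
After a barometric reading='steady': P(storm) = 0.55·0.9220 / (0.55·0.9220 + 0.8·0.0780) ≈ 0.8904
After a satellite scan='clouding': P(storm) = 0.65·0.8904 / (0.65·0.8904 + 0.4·0.1096) ≈ 0.9296
After a satellite scan='clouding': P(storm) = 0.65·0.9296 / (0.65·0.9296 + 0.4·0.0704) ≈ 0.9554
After a barometric reading='falling': P(storm) = 0.45·0.9554 / (0.45·0.9554 + 0.2·0.0446) ≈ 0.9797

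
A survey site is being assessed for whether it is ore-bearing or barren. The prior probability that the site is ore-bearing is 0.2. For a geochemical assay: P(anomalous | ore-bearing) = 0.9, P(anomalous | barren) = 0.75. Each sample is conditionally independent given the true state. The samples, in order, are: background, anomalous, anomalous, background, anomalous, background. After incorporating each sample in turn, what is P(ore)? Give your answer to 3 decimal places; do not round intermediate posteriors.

After 'background': P(ore) = 0.1·0.2000 / (0.1·0.2000 + 0.25·0.8000) ≈ 0.0909
After 'anomalous': P(ore) = 0.9·0.0909 / (0.9·0.0909 + 0.75·0.9091) ≈ 0.1071
After 'anomalous': P(ore) = 0.9·0.1071 / (0.9·0.1071 + 0.75·0.8929) ≈ 0.1259
After 'background': P(ore) = 0.1·0.1259 / (0.1·0.1259 + 0.25·0.8741) ≈ 0.0545
After 'anomalous': P(ore) = 0.9·0.0545 / (0.9·0.0545 + 0.75·0.9455) ≈ 0.0647
After 'background': P(ore) = 0.1·0.0647 / (0.1·0.0647 + 0.25·0.9353) ≈ 0.0269

0.027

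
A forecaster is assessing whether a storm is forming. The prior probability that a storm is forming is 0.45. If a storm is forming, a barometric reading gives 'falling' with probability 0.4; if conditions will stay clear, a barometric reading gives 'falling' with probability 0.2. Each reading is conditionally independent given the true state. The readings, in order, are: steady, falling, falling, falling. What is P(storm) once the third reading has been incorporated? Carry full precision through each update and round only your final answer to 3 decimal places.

0.711

After 'steady': P(storm) = 0.6·0.4500 / (0.6·0.4500 + 0.8·0.5500) ≈ 0.3803
After 'falling': P(storm) = 0.4·0.3803 / (0.4·0.3803 + 0.2·0.6197) ≈ 0.5510
After 'falling': P(storm) = 0.4·0.5510 / (0.4·0.5510 + 0.2·0.4490) ≈ 0.7105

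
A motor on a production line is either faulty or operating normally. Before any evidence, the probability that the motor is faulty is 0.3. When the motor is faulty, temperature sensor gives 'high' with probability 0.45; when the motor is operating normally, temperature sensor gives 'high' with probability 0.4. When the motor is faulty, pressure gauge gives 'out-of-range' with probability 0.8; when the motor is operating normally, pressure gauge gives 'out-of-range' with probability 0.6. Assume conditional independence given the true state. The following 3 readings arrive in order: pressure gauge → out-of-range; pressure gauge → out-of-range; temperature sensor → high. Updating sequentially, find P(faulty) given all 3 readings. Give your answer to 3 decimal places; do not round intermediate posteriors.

After pressure gauge='out-of-range': P(faulty) = 0.8·0.3000 / (0.8·0.3000 + 0.6·0.7000) ≈ 0.3636
After pressure gauge='out-of-range': P(faulty) = 0.8·0.3636 / (0.8·0.3636 + 0.6·0.6364) ≈ 0.4324
After temperature sensor='high': P(faulty) = 0.45·0.4324 / (0.45·0.4324 + 0.4·0.5676) ≈ 0.4615

0.462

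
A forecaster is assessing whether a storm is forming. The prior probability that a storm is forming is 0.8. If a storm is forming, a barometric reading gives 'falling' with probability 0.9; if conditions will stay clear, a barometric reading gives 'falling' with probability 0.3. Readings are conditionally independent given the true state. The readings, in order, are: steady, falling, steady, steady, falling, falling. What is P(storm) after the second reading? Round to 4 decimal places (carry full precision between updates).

0.6316

After 'steady': P(storm) = 0.1·0.8000 / (0.1·0.8000 + 0.7·0.2000) ≈ 0.3636
After 'falling': P(storm) = 0.9·0.3636 / (0.9·0.3636 + 0.3·0.6364) ≈ 0.6316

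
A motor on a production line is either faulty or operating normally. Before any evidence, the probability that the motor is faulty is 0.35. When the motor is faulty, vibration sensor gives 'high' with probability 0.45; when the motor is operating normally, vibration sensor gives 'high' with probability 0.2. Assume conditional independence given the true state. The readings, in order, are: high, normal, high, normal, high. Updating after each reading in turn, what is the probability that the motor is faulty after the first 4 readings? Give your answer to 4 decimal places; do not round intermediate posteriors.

0.5630

After 'high': P(faulty) = 0.45·0.3500 / (0.45·0.3500 + 0.2·0.6500) ≈ 0.5478
After 'normal': P(faulty) = 0.55·0.5478 / (0.55·0.5478 + 0.8·0.4522) ≈ 0.4544
After 'high': P(faulty) = 0.45·0.4544 / (0.45·0.4544 + 0.2·0.5456) ≈ 0.6521
After 'normal': P(faulty) = 0.55·0.6521 / (0.55·0.6521 + 0.8·0.3479) ≈ 0.5630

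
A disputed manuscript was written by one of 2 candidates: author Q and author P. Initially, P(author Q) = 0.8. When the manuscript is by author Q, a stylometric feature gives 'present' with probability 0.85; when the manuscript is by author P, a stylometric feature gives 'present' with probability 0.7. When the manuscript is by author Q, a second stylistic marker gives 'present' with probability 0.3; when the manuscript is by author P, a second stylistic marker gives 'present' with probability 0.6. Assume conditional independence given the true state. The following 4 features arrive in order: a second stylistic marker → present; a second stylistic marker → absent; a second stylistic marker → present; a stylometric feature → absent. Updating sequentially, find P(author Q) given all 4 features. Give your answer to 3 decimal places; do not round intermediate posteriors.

0.467

Apply Bayes' rule sequentially, carrying P(author Q) forward.
After a second stylistic marker='present': P(author Q) = 0.3·0.8000 / (0.3·0.8000 + 0.6·0.2000) ≈ 0.6667
After a second stylistic marker='absent': P(author Q) = 0.7·0.6667 / (0.7·0.6667 + 0.4·0.3333) ≈ 0.7778
After a second stylistic marker='present': P(author Q) = 0.3·0.7778 / (0.3·0.7778 + 0.6·0.2222) ≈ 0.6364
After a stylometric feature='absent': P(author Q) = 0.15·0.6364 / (0.15·0.6364 + 0.3·0.3636) ≈ 0.4667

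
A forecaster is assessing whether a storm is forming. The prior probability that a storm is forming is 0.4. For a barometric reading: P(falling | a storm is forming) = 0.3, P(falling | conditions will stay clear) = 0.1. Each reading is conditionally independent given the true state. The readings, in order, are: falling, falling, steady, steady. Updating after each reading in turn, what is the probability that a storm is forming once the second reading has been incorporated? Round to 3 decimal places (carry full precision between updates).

0.857

Each posterior becomes the prior for the next update.
After 'falling': P(storm) = 0.3·0.4000 / (0.3·0.4000 + 0.1·0.6000) ≈ 0.6667
After 'falling': P(storm) = 0.3·0.6667 / (0.3·0.6667 + 0.1·0.3333) ≈ 0.8571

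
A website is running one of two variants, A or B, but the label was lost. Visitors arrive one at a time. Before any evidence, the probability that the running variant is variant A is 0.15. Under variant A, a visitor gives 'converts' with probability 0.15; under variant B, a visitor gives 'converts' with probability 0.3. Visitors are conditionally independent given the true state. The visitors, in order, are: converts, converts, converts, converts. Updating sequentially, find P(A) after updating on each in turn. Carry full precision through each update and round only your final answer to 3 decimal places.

0.011

After 'converts': P(A) = 0.15·0.1500 / (0.15·0.1500 + 0.3·0.8500) ≈ 0.0811
After 'converts': P(A) = 0.15·0.0811 / (0.15·0.0811 + 0.3·0.9189) ≈ 0.0423
After 'converts': P(A) = 0.15·0.0423 / (0.15·0.0423 + 0.3·0.9577) ≈ 0.0216
After 'converts': P(A) = 0.15·0.0216 / (0.15·0.0216 + 0.3·0.9784) ≈ 0.0109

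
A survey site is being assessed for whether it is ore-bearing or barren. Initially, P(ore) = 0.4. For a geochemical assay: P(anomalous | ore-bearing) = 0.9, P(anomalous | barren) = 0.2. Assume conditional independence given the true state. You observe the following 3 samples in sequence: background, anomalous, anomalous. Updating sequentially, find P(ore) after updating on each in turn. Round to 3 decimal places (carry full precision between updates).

After 'background': P(ore) = 0.1·0.4000 / (0.1·0.4000 + 0.8·0.6000) ≈ 0.0769
After 'anomalous': P(ore) = 0.9·0.0769 / (0.9·0.0769 + 0.2·0.9231) ≈ 0.2727
After 'anomalous': P(ore) = 0.9·0.2727 / (0.9·0.2727 + 0.2·0.7273) ≈ 0.6279

0.628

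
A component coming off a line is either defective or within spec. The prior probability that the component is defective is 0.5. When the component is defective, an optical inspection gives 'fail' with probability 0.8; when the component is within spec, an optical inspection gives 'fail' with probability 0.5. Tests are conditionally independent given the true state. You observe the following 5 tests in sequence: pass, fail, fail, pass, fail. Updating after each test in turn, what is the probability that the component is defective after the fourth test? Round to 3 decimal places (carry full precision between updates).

After 'pass': P(defective) = 0.2·0.5000 / (0.2·0.5000 + 0.5·0.5000) ≈ 0.2857
After 'fail': P(defective) = 0.8·0.2857 / (0.8·0.2857 + 0.5·0.7143) ≈ 0.3902
After 'fail': P(defective) = 0.8·0.3902 / (0.8·0.3902 + 0.5·0.6098) ≈ 0.5059
After 'pass': P(defective) = 0.2·0.5059 / (0.2·0.5059 + 0.5·0.4941) ≈ 0.2906

0.291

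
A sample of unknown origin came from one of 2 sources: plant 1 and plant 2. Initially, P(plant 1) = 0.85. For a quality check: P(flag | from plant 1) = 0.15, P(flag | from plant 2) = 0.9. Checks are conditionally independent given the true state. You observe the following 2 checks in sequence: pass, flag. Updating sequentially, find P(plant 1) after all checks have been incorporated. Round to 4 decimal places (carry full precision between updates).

After 'pass': P(plant 1) = 0.85·0.8500 / (0.85·0.8500 + 0.1·0.1500) ≈ 0.9797
After 'flag': P(plant 1) = 0.15·0.9797 / (0.15·0.9797 + 0.9·0.0203) ≈ 0.8892

0.8892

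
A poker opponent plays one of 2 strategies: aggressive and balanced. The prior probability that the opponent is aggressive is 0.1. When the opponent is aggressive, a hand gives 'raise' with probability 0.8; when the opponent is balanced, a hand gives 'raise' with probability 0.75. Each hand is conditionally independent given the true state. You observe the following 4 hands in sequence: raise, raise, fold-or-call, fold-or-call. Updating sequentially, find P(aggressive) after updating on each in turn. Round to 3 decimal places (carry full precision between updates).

After 'raise': P(aggressive) = 0.8·0.1000 / (0.8·0.1000 + 0.75·0.9000) ≈ 0.1060
After 'raise': P(aggressive) = 0.8·0.1060 / (0.8·0.1060 + 0.75·0.8940) ≈ 0.1122
After 'fold-or-call': P(aggressive) = 0.2·0.1122 / (0.2·0.1122 + 0.25·0.8878) ≈ 0.0918
After 'fold-or-call': P(aggressive) = 0.2·0.0918 / (0.2·0.0918 + 0.25·0.9082) ≈ 0.0749

0.075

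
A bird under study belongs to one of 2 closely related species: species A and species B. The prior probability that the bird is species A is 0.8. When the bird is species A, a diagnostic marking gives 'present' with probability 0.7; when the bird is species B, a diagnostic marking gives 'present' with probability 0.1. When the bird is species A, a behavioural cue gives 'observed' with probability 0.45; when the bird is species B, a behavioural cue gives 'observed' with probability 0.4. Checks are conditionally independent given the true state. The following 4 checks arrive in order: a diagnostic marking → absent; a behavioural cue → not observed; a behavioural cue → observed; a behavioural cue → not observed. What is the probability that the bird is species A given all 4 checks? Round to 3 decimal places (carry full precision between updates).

After a diagnostic marking='absent': P(species A) = 0.3·0.8000 / (0.3·0.8000 + 0.9·0.2000) ≈ 0.5714
After a behavioural cue='not observed': P(species A) = 0.55·0.5714 / (0.55·0.5714 + 0.6·0.4286) ≈ 0.5500
After a behavioural cue='observed': P(species A) = 0.45·0.5500 / (0.45·0.5500 + 0.4·0.4500) ≈ 0.5789
After a behavioural cue='not observed': P(species A) = 0.55·0.5789 / (0.55·0.5789 + 0.6·0.4211) ≈ 0.5576

0.558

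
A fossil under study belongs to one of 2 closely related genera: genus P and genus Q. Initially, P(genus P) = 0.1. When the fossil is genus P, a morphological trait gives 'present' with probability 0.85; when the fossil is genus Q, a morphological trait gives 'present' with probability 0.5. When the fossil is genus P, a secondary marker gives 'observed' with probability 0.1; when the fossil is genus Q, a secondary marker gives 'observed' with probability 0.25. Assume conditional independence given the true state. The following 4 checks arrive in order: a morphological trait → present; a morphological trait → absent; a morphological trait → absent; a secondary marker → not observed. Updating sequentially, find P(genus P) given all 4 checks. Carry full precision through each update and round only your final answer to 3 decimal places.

0.020

After a morphological trait='present': P(genus P) = 0.85·0.1000 / (0.85·0.1000 + 0.5·0.9000) ≈ 0.1589
After a morphological trait='absent': P(genus P) = 0.15·0.1589 / (0.15·0.1589 + 0.5·0.8411) ≈ 0.0536
After a morphological trait='absent': P(genus P) = 0.15·0.0536 / (0.15·0.0536 + 0.5·0.9464) ≈ 0.0167
After a secondary marker='not observed': P(genus P) = 0.9·0.0167 / (0.9·0.0167 + 0.75·0.9833) ≈ 0.0200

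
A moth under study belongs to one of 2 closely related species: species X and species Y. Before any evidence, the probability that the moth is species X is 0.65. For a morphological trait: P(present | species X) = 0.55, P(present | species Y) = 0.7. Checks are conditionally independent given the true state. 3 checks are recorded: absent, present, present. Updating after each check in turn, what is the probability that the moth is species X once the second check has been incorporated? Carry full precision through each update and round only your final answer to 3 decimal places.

0.686

Each posterior becomes the prior for the next update.
After 'absent': P(species X) = 0.45·0.6500 / (0.45·0.6500 + 0.3·0.3500) ≈ 0.7358
After 'present': P(species X) = 0.55·0.7358 / (0.55·0.7358 + 0.7·0.2642) ≈ 0.6864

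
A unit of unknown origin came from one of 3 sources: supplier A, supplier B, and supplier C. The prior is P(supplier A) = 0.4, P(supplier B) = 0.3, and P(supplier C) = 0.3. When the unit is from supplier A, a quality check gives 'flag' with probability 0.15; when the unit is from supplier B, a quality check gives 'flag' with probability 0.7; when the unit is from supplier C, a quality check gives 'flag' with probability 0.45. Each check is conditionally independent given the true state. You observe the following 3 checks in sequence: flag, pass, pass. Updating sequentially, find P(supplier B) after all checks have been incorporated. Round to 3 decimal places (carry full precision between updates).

After 'flag': normaliser = 0.15·0.4000 + 0.7·0.3000 + 0.45·0.3000; P(supplier A) ≈ 0.1481, P(supplier B) ≈ 0.5185, P(supplier C) ≈ 0.3333
After 'pass': normaliser = 0.85·0.1481 + 0.3·0.5185 + 0.55·0.3333; P(supplier A) ≈ 0.2709, P(supplier B) ≈ 0.3347, P(supplier C) ≈ 0.3944
After 'pass': normaliser = 0.85·0.2709 + 0.3·0.3347 + 0.55·0.3944; P(supplier A) ≈ 0.4205, P(supplier B) ≈ 0.1833, P(supplier C) ≈ 0.3961

0.183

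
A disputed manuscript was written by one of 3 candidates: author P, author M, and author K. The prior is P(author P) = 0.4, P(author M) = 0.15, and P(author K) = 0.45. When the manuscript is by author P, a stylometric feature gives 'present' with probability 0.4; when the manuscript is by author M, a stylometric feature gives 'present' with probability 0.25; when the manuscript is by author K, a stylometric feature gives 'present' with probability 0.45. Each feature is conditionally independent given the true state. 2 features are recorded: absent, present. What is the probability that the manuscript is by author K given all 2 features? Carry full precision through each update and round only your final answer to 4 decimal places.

0.4729

After 'absent': normaliser = 0.6·0.4000 + 0.75·0.1500 + 0.55·0.4500; P(author P) ≈ 0.4000, P(author M) ≈ 0.1875, P(author K) ≈ 0.4125
After 'present': normaliser = 0.4·0.4000 + 0.25·0.1875 + 0.45·0.4125; P(author P) ≈ 0.4076, P(author M) ≈ 0.1194, P(author K) ≈ 0.4729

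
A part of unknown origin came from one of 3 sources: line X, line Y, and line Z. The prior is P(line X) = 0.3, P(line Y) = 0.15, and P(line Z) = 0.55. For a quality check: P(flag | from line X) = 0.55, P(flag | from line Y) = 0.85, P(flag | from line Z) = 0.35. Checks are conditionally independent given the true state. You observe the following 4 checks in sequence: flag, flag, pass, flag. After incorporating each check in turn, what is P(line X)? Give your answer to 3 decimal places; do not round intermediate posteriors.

After 'flag': normaliser = 0.55·0.3000 + 0.85·0.1500 + 0.35·0.5500; P(line X) ≈ 0.3402, P(line Y) ≈ 0.2629, P(line Z) ≈ 0.3969
After 'flag': normaliser = 0.55·0.3402 + 0.85·0.2629 + 0.35·0.3969; P(line X) ≈ 0.3405, P(line Y) ≈ 0.4067, P(line Z) ≈ 0.2528
After 'pass': normaliser = 0.45·0.3405 + 0.15·0.4067 + 0.65·0.2528; P(line X) ≈ 0.4048, P(line Y) ≈ 0.1611, P(line Z) ≈ 0.4341
After 'flag': normaliser = 0.55·0.4048 + 0.85·0.1611 + 0.35·0.4341; P(line X) ≈ 0.4352, P(line Y) ≈ 0.2678, P(line Z) ≈ 0.2970

0.435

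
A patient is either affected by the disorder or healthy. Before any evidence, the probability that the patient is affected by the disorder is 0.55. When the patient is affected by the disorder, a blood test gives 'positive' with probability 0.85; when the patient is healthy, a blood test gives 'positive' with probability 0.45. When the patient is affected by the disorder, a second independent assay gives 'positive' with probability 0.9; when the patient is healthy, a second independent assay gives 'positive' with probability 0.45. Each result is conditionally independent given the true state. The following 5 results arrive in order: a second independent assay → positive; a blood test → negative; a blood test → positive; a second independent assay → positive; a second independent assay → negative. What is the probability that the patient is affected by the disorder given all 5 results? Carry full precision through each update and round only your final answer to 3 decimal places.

Each posterior becomes the prior for the next update.
After a second independent assay='positive': P(affected) = 0.9·0.5500 / (0.9·0.5500 + 0.45·0.4500) ≈ 0.7097
After a blood test='negative': P(affected) = 0.15·0.7097 / (0.15·0.7097 + 0.55·0.2903) ≈ 0.4000
After a blood test='positive': P(affected) = 0.85·0.4000 / (0.85·0.4000 + 0.45·0.6000) ≈ 0.5574
After a second independent assay='positive': P(affected) = 0.9·0.5574 / (0.9·0.5574 + 0.45·0.4426) ≈ 0.7158
After a second independent assay='negative': P(affected) = 0.1·0.7158 / (0.1·0.7158 + 0.55·0.2842) ≈ 0.3141

0.314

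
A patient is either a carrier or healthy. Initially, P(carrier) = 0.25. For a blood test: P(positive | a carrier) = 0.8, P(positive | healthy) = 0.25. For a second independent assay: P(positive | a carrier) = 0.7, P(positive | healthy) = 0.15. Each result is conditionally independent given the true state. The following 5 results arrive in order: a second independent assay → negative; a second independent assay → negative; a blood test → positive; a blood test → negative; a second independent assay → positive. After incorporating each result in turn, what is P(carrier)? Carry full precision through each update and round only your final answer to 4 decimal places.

After a second independent assay='negative': P(carrier) = 0.3·0.2500 / (0.3·0.2500 + 0.85·0.7500) ≈ 0.1053
After a second independent assay='negative': P(carrier) = 0.3·0.1053 / (0.3·0.1053 + 0.85·0.8947) ≈ 0.0399
After a blood test='positive': P(carrier) = 0.8·0.0399 / (0.8·0.0399 + 0.25·0.9601) ≈ 0.1173
After a blood test='negative': P(carrier) = 0.2·0.1173 / (0.2·0.1173 + 0.75·0.8827) ≈ 0.0342
After a second independent assay='positive': P(carrier) = 0.7·0.0342 / (0.7·0.0342 + 0.15·0.9658) ≈ 0.1419

0.1419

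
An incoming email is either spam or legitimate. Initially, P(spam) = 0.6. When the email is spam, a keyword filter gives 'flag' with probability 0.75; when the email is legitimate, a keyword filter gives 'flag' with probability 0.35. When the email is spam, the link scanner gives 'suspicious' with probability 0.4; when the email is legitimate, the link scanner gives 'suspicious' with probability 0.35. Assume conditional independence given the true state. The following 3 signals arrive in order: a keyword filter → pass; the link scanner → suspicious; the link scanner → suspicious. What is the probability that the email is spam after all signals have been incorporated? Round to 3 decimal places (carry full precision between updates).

0.430

Each posterior becomes the prior for the next update.
After a keyword filter='pass': P(spam) = 0.25·0.6000 / (0.25·0.6000 + 0.65·0.4000) ≈ 0.3659
After the link scanner='suspicious': P(spam) = 0.4·0.3659 / (0.4·0.3659 + 0.35·0.6341) ≈ 0.3974
After the link scanner='suspicious': P(spam) = 0.4·0.3974 / (0.4·0.3974 + 0.35·0.6026) ≈ 0.4297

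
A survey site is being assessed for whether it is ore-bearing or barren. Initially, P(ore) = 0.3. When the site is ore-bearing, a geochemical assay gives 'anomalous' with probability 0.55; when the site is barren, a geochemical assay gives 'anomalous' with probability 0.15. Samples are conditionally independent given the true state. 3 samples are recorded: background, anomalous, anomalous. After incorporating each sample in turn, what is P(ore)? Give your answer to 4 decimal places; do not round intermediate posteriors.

After 'background': P(ore) = 0.45·0.3000 / (0.45·0.3000 + 0.85·0.7000) ≈ 0.1849
After 'anomalous': P(ore) = 0.55·0.1849 / (0.55·0.1849 + 0.15·0.8151) ≈ 0.4541
After 'anomalous': P(ore) = 0.55·0.4541 / (0.55·0.4541 + 0.15·0.5459) ≈ 0.7531

0.7531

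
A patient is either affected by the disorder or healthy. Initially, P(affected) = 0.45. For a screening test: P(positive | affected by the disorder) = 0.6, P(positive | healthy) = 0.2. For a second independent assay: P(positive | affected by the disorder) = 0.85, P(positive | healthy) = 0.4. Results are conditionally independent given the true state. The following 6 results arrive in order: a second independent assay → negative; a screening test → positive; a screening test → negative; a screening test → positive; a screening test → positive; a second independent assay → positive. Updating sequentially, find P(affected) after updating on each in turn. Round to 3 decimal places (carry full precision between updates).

Each posterior becomes the prior for the next update.
After a second independent assay='negative': P(affected) = 0.15·0.4500 / (0.15·0.4500 + 0.6·0.5500) ≈ 0.1698
After a screening test='positive': P(affected) = 0.6·0.1698 / (0.6·0.1698 + 0.2·0.8302) ≈ 0.3803
After a screening test='negative': P(affected) = 0.4·0.3803 / (0.4·0.3803 + 0.8·0.6197) ≈ 0.2348
After a screening test='positive': P(affected) = 0.6·0.2348 / (0.6·0.2348 + 0.2·0.7652) ≈ 0.4793
After a screening test='positive': P(affected) = 0.6·0.4793 / (0.6·0.4793 + 0.2·0.5207) ≈ 0.7341
After a second independent assay='positive': P(affected) = 0.85·0.7341 / (0.85·0.7341 + 0.4·0.2659) ≈ 0.8544

0.854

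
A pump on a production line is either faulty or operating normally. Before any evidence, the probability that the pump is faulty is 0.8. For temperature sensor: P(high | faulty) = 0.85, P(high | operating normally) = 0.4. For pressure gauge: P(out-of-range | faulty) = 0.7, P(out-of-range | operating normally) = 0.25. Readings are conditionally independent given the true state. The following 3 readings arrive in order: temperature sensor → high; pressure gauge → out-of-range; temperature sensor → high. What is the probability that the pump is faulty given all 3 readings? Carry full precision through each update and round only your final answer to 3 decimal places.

After temperature sensor='high': P(faulty) = 0.85·0.8000 / (0.85·0.8000 + 0.4·0.2000) ≈ 0.8947
After pressure gauge='out-of-range': P(faulty) = 0.7·0.8947 / (0.7·0.8947 + 0.25·0.1053) ≈ 0.9597
After temperature sensor='high': P(faulty) = 0.85·0.9597 / (0.85·0.9597 + 0.4·0.0403) ≈ 0.9806

0.981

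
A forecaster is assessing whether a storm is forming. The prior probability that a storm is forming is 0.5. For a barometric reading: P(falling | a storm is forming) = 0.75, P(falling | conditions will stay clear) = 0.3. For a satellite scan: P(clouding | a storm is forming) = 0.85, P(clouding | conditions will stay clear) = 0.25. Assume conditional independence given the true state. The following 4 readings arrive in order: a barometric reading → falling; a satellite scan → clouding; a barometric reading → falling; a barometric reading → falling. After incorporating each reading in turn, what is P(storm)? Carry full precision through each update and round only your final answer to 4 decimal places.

After a barometric reading='falling': P(storm) = 0.75·0.5000 / (0.75·0.5000 + 0.3·0.5000) ≈ 0.7143
After a satellite scan='clouding': P(storm) = 0.85·0.7143 / (0.85·0.7143 + 0.25·0.2857) ≈ 0.8947
After a barometric reading='falling': P(storm) = 0.75·0.8947 / (0.75·0.8947 + 0.3·0.1053) ≈ 0.9551
After a barometric reading='falling': P(storm) = 0.75·0.9551 / (0.75·0.9551 + 0.3·0.0449) ≈ 0.9815

0.9815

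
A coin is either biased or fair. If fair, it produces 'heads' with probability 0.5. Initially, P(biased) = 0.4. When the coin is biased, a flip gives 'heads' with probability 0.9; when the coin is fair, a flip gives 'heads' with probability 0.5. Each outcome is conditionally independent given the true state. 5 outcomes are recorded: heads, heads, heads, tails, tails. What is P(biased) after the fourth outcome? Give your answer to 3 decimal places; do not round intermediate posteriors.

After 'heads': P(biased) = 0.9·0.4000 / (0.9·0.4000 + 0.5·0.6000) ≈ 0.5455
After 'heads': P(biased) = 0.9·0.5455 / (0.9·0.5455 + 0.5·0.4545) ≈ 0.6835
After 'heads': P(biased) = 0.9·0.6835 / (0.9·0.6835 + 0.5·0.3165) ≈ 0.7954
After 'tails': P(biased) = 0.1·0.7954 / (0.1·0.7954 + 0.5·0.2046) ≈ 0.4374

0.437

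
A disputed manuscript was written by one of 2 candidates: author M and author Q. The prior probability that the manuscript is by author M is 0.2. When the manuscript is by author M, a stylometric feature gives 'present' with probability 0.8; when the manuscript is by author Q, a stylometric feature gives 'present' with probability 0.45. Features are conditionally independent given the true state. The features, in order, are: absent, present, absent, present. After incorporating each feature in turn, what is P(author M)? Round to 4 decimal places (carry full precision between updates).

0.0946

After 'absent': P(author M) = 0.2·0.2000 / (0.2·0.2000 + 0.55·0.8000) ≈ 0.0833
After 'present': P(author M) = 0.8·0.0833 / (0.8·0.0833 + 0.45·0.9167) ≈ 0.1391
After 'absent': P(author M) = 0.2·0.1391 / (0.2·0.1391 + 0.55·0.8609) ≈ 0.0555
After 'present': P(author M) = 0.8·0.0555 / (0.8·0.0555 + 0.45·0.9445) ≈ 0.0946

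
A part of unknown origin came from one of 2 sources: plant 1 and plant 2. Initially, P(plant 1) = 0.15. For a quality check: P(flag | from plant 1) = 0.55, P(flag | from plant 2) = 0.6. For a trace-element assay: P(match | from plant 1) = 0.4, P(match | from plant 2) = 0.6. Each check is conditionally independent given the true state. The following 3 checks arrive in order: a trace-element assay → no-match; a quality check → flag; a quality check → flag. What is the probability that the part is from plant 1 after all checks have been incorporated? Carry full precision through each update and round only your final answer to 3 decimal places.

After a trace-element assay='no-match': P(plant 1) = 0.6·0.1500 / (0.6·0.1500 + 0.4·0.8500) ≈ 0.2093
After a quality check='flag': P(plant 1) = 0.55·0.2093 / (0.55·0.2093 + 0.6·0.7907) ≈ 0.1953
After a quality check='flag': P(plant 1) = 0.55·0.1953 / (0.55·0.1953 + 0.6·0.8047) ≈ 0.1820

0.182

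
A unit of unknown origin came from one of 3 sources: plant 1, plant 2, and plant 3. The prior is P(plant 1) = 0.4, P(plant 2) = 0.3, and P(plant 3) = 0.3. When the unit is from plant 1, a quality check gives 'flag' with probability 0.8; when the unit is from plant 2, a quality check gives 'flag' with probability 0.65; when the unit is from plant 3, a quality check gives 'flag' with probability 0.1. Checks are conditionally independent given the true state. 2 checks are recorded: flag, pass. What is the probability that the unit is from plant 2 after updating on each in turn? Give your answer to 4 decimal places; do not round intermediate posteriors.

0.4286

After 'flag': normaliser = 0.8·0.4000 + 0.65·0.3000 + 0.1·0.3000; P(plant 1) ≈ 0.5872, P(plant 2) ≈ 0.3578, P(plant 3) ≈ 0.0550
After 'pass': normaliser = 0.2·0.5872 + 0.35·0.3578 + 0.9·0.0550; P(plant 1) ≈ 0.4019, P(plant 2) ≈ 0.4286, P(plant 3) ≈ 0.1695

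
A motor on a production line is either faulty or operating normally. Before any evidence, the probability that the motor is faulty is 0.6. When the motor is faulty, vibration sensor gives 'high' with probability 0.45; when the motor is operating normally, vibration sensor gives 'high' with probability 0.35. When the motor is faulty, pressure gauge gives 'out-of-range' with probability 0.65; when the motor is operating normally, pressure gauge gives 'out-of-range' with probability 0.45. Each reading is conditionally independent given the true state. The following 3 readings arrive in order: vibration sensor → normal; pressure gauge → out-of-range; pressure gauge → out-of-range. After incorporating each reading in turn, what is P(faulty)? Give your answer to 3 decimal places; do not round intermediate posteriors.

0.726

Each posterior becomes the prior for the next update.
After vibration sensor='normal': P(faulty) = 0.55·0.6000 / (0.55·0.6000 + 0.65·0.4000) ≈ 0.5593
After pressure gauge='out-of-range': P(faulty) = 0.65·0.5593 / (0.65·0.5593 + 0.45·0.4407) ≈ 0.6471
After pressure gauge='out-of-range': P(faulty) = 0.65·0.6471 / (0.65·0.6471 + 0.45·0.3529) ≈ 0.7259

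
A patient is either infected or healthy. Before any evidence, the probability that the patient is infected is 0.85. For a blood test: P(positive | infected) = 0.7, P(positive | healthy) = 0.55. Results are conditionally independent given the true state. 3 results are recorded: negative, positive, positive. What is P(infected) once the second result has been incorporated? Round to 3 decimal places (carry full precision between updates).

After 'negative': P(infected) = 0.3·0.8500 / (0.3·0.8500 + 0.45·0.1500) ≈ 0.7907
After 'positive': P(infected) = 0.7·0.7907 / (0.7·0.7907 + 0.55·0.2093) ≈ 0.8278

0.828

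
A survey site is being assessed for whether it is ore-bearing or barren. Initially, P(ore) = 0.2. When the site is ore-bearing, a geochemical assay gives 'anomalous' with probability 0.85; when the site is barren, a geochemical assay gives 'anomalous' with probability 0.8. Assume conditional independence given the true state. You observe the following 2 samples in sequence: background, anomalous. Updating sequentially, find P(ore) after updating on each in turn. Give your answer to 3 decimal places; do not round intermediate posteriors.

0.166

After 'background': P(ore) = 0.15·0.2000 / (0.15·0.2000 + 0.2·0.8000) ≈ 0.1579
After 'anomalous': P(ore) = 0.85·0.1579 / (0.85·0.1579 + 0.8·0.8421) ≈ 0.1661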